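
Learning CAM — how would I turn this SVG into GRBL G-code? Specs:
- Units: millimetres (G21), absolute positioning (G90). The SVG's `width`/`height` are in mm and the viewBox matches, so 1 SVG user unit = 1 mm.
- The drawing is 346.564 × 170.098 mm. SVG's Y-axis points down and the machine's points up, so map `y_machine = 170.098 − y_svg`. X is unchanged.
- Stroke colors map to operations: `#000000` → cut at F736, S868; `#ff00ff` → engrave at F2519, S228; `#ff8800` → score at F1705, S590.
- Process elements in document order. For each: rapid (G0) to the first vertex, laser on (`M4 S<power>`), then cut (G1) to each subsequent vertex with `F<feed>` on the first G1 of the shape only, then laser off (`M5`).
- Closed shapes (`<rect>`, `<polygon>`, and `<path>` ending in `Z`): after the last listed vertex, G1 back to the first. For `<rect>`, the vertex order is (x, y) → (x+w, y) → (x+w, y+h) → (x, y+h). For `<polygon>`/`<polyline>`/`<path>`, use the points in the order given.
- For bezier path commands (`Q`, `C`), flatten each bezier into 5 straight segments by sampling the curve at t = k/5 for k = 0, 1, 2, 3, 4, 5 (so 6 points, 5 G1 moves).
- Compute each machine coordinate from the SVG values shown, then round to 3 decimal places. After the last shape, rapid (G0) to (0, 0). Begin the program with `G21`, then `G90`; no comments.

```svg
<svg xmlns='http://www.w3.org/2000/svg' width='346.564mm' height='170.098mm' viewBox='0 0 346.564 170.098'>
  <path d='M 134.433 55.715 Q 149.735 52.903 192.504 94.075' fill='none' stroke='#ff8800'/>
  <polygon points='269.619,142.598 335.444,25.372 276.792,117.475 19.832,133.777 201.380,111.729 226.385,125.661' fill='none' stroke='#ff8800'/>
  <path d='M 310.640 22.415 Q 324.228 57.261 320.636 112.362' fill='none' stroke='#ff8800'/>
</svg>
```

G21
G90
G0 X134.433 Y114.383
M4 S590
G1 X141.652 Y113.748 F1705
G1 X151.069 Y109.595
G1 X162.684 Y101.923
G1 X176.495 Y90.732
G1 X192.504 Y76.023
M5
G0 X269.619 Y27.500
M4 S590
G1 X335.444 Y144.726 F1705
G1 X276.792 Y52.623
G1 X19.832 Y36.321
G1 X201.380 Y58.369
G1 X226.385 Y44.437
G1 X269.619 Y27.500
M5
G0 X310.640 Y147.683
M4 S590
G1 X315.388 Y132.934 F1705
G1 X318.762 Y116.565
G1 X320.761 Y98.576
G1 X321.386 Y78.966
G1 X320.636 Y57.736
M5
G0 X0.000 Y0.000

1 u = 1 mm; y_m = 170.098 − y.

[1] `<path>` quadratic bezier, #ff8800→score S590 F1705: (134.433,114.383) → (141.652,113.748) → (151.069,109.595) → (162.684,101.923) → (176.495,90.732) → (192.504,76.023)

[2] `<polygon>` closed polygon, #ff8800→score S590 F1705: (269.619,27.500) → (335.444,144.726) → (276.792,52.623) → (19.832,36.321) → (201.380,58.369) → (226.385,44.437) → (269.619,27.500) (closed)

[3] `<path>` quadratic bezier, #ff8800→score S590 F1705: (310.640,147.683) → (315.388,132.934) → (318.762,116.565) → (320.761,98.576) → (321.386,78.966) → (320.636,57.736)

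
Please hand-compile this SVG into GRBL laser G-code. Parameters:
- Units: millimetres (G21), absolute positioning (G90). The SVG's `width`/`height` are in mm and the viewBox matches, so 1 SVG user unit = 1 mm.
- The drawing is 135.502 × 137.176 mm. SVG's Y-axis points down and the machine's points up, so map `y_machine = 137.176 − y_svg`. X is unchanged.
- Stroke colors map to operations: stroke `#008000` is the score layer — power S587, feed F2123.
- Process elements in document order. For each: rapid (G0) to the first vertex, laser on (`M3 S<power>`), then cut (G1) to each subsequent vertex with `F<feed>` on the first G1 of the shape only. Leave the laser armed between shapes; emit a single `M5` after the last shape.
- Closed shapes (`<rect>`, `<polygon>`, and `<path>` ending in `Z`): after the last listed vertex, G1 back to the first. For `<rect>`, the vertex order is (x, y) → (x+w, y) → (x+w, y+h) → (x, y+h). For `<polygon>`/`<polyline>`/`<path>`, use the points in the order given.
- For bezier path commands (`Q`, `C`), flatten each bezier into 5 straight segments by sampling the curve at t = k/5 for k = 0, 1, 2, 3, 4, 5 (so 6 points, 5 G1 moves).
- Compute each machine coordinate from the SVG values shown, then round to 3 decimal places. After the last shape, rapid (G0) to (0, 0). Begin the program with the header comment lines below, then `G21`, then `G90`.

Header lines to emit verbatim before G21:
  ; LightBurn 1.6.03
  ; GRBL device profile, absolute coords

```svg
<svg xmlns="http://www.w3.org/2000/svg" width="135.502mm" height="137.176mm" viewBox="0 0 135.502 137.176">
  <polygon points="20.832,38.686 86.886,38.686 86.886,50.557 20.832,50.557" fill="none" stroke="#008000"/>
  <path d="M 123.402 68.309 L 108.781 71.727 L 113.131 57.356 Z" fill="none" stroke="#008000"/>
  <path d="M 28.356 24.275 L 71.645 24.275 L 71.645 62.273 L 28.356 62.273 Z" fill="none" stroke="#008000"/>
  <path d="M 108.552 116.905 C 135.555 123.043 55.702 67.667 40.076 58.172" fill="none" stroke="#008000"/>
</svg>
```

; LightBurn 1.6.03
; GRBL device profile, absolute coords
G21
G90
G0 X20.832 Y98.490
M3 S587
G1 X86.886 Y98.490 F2123
G1 X86.886 Y86.619
G1 X20.832 Y86.619
G1 X20.832 Y98.490
G0 X123.402 Y68.867
M3 S587
G1 X108.781 Y65.449 F2123
G1 X113.131 Y79.820
G1 X123.402 Y68.867
G0 X28.356 Y112.901
M3 S587
G1 X71.645 Y112.901 F2123
G1 X71.645 Y74.903
G1 X28.356 Y74.903
G1 X28.356 Y112.901
G0 X108.552 Y20.271
M3 S587
G1 X113.300 Y23.111 F2123
G1 X100.614 Y35.559
G1 X78.707 Y52.460
G1 X55.790 Y68.660
G1 X40.076 Y79.004
M5
G0 X0.000 Y0.000

1 u = 1 mm; y_m = 137.176 − y.

[1] `<polygon>` rectangle, #008000→score S587 F2123: (20.832,98.490) → (86.886,98.490) → (86.886,86.619) → (20.832,86.619) → (20.832,98.490) (closed)

[2] `<path>` regular polygon, #008000→score S587 F2123: (123.402,68.867) → (108.781,65.449) → (113.131,79.820) → (123.402,68.867) (closed)

[3] `<path>` rectangle, #008000→score S587 F2123: (28.356,112.901) → (71.645,112.901) → (71.645,74.903) → (28.356,74.903) → (28.356,112.901) (closed)

[4] `<path>` cubic bezier, #008000→score S587 F2123: (108.552,20.271) → (113.300,23.111) → (100.614,35.559) → (78.707,52.460) → (55.790,68.660) → (40.076,79.004)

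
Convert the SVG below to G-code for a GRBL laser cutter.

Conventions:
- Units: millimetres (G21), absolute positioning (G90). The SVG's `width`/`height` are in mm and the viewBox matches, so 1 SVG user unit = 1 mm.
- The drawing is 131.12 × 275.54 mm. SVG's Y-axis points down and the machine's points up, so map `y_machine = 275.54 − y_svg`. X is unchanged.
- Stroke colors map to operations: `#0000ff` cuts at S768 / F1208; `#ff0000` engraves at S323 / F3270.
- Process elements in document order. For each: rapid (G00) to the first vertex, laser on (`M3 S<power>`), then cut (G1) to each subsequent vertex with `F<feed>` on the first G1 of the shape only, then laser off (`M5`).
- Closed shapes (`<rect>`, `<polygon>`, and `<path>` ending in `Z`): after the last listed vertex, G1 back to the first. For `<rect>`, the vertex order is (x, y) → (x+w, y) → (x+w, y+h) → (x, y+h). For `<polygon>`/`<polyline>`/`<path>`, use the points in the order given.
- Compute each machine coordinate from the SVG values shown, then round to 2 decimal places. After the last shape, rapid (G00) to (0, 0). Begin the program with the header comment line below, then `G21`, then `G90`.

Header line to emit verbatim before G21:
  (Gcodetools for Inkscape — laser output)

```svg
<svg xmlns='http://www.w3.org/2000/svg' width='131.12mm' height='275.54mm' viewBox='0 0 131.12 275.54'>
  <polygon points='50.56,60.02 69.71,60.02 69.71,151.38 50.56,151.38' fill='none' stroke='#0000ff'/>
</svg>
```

viewBox `0 0 131.12 275.54` with mm width/height → 1 unit = 1 mm. Flip: y_m = 275.54 − y_svg.

**Shape 1** — `<polygon>` rectangle, stroke `#0000ff` → cut (S768, F1208). Machine vertices: (50.56,215.52) → (69.71,215.52) → (69.71,124.16) → (50.56,124.16) → (50.56,215.52). Closed: final G1 returns to the first vertex.

(Gcodetools for Inkscape — laser output)
G21
G90
G00 X50.56 Y215.52
M3 S768
G1 X69.71 Y215.52 F1208
G1 X69.71 Y124.16
G1 X50.56 Y124.16
G1 X50.56 Y215.52
M5
G00 X0.00 Y0.00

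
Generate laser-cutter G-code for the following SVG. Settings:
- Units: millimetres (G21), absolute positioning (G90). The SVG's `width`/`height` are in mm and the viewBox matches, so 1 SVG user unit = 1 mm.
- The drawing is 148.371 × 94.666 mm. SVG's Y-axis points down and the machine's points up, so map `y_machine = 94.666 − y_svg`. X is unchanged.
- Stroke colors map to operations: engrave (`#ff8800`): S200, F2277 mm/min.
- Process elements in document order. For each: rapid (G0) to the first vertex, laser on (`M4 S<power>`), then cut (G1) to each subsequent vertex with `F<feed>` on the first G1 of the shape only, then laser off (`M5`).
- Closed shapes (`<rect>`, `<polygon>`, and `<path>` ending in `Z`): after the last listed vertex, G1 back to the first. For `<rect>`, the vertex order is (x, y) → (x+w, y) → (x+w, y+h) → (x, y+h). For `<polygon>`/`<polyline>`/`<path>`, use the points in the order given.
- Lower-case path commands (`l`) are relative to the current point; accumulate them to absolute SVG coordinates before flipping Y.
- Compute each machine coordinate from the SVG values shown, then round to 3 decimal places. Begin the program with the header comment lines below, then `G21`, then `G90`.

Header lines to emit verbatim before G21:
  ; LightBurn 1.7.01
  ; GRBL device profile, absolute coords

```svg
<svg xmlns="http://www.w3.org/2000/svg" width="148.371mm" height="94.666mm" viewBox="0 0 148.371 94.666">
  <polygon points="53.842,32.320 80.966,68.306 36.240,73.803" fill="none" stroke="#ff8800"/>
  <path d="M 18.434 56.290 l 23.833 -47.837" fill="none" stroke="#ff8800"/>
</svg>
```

1 u = 1 mm; y_m = 94.666 − y.

[1] `<polygon>` regular polygon, #ff8800→engrave S200 F2277: (53.842,62.346) → (80.966,26.360) → (36.240,20.863) → (53.842,62.346) (closed)

[2] `<path>` line segment, #ff8800→engrave S200 F2277: (18.434,38.376) → (42.267,86.213)

; LightBurn 1.7.01
; GRBL device profile, absolute coords
G21
G90
G0 X53.842 Y62.346
M4 S200
G1 X80.966 Y26.360 F2277
G1 X36.240 Y20.863
G1 X53.842 Y62.346
M5
G0 X18.434 Y38.376
M4 S200
G1 X42.267 Y86.213 F2277
M5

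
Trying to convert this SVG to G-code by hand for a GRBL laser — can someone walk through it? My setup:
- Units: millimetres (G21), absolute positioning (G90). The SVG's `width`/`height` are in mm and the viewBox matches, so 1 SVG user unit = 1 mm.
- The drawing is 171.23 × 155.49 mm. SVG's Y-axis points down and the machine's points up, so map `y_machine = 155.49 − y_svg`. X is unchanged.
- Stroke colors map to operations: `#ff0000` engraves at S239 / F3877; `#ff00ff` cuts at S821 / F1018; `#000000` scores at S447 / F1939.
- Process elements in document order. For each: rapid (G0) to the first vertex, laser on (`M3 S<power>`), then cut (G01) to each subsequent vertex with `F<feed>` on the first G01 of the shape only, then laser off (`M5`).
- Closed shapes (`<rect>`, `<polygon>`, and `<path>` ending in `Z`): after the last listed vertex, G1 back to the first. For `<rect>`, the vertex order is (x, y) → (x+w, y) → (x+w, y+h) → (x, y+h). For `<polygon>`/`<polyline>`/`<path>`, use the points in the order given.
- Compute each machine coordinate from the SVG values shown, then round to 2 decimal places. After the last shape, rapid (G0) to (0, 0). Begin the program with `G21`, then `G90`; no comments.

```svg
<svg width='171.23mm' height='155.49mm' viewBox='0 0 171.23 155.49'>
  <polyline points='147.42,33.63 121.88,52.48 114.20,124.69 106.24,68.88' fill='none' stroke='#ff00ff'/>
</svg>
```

G21
G90
G0 X147.42 Y121.86
M3 S821
G01 X121.88 Y103.01 F1018
G01 X114.20 Y30.80
G01 X106.24 Y86.61
M5
G0 X0.00 Y0.00

viewBox `0 0 171.23 155.49` with mm width/height → 1 unit = 1 mm. Flip: y_m = 155.49 − y_svg.

**Shape 1** — `<polyline>` open polyline, stroke `#ff00ff` → cut (S821, F1018). Machine vertices: (147.42,121.86) → (121.88,103.01) → (114.20,30.80) → (106.24,86.61). Open path.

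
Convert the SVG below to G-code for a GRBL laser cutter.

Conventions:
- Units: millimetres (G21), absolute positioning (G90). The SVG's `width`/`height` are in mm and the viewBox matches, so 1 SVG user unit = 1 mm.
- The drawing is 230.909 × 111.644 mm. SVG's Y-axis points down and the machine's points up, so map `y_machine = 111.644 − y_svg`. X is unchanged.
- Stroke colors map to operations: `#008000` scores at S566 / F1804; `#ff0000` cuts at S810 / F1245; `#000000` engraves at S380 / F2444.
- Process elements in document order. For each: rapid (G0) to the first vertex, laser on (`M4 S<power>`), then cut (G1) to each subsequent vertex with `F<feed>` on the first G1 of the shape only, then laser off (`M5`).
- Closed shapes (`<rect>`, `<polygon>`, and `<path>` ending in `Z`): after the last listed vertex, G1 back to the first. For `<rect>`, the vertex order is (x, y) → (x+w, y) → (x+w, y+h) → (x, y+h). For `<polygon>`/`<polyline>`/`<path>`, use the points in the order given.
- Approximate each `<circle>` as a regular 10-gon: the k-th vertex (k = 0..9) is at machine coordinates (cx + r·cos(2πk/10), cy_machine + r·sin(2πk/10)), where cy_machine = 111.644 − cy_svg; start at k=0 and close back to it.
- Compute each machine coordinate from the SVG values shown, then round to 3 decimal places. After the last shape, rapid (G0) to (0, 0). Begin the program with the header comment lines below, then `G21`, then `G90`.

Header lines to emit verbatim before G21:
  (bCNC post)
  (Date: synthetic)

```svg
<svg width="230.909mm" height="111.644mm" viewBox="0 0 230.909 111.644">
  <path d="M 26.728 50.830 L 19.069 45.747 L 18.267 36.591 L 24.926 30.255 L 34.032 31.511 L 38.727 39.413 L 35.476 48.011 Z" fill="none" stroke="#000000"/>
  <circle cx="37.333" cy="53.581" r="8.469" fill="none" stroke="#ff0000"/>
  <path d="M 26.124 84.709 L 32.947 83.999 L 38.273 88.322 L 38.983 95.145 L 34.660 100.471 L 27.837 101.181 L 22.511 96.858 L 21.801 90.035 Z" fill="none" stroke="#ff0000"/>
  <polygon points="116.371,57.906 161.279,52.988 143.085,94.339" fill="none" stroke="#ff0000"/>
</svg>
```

Since the viewBox matches the mm dimensions, user units are millimetres directly. The only transform is the Y-flip y_m = 111.644 − y_svg.

Shape 1 is a regular polygon drawn with `<path>`. Its stroke #000000 means engrave at S380, F2444. After flipping Y the toolpath is (26.728,60.814) → (19.069,65.897) → (18.267,75.053) → (24.926,81.389) → (34.032,80.133) → (38.727,72.231) → (35.476,63.633) → (26.728,60.814), returning to the start.

Shape 2 is a circle drawn with `<circle>`. Its stroke #ff0000 means cut at S810, F1245. After flipping Y the toolpath is (45.802,58.063) → (44.185,63.041) → (39.950,66.117) → (34.716,66.117) → (30.481,63.041) → (28.864,58.063) → (30.481,53.085) → (34.716,50.009) → (39.950,50.009) → (44.185,53.085) → (45.802,58.063), returning to the start.

Shape 3 is a regular polygon drawn with `<path>`. Its stroke #ff0000 means cut at S810, F1245. After flipping Y the toolpath is (26.124,26.935) → (32.947,27.645) → (38.273,23.322) → (38.983,16.499) → (34.660,11.173) → (27.837,10.463) → (22.511,14.786) → (21.801,21.609) → (26.124,26.935), returning to the start.

Shape 4 is a regular polygon drawn with `<polygon>`. Its stroke #ff0000 means cut at S810, F1245. After flipping Y the toolpath is (116.371,53.738) → (161.279,58.656) → (143.085,17.305) → (116.371,53.738), returning to the start.

(bCNC post)
(Date: synthetic)
G21
G90
G0 X26.728 Y60.814
M4 S380
G1 X19.069 Y65.897 F2444
G1 X18.267 Y75.053
G1 X24.926 Y81.389
G1 X34.032 Y80.133
G1 X38.727 Y72.231
G1 X35.476 Y63.633
G1 X26.728 Y60.814
M5
G0 X45.802 Y58.063
M4 S810
G1 X44.185 Y63.041 F1245
G1 X39.950 Y66.117
G1 X34.716 Y66.117
G1 X30.481 Y63.041
G1 X28.864 Y58.063
G1 X30.481 Y53.085
G1 X34.716 Y50.009
G1 X39.950 Y50.009
G1 X44.185 Y53.085
G1 X45.802 Y58.063
M5
G0 X26.124 Y26.935
M4 S810
G1 X32.947 Y27.645 F1245
G1 X38.273 Y23.322
G1 X38.983 Y16.499
G1 X34.660 Y11.173
G1 X27.837 Y10.463
G1 X22.511 Y14.786
G1 X21.801 Y21.609
G1 X26.124 Y26.935
M5
G0 X116.371 Y53.738
M4 S810
G1 X161.279 Y58.656 F1245
G1 X143.085 Y17.305
G1 X116.371 Y53.738
M5
G0 X0.000 Y0.000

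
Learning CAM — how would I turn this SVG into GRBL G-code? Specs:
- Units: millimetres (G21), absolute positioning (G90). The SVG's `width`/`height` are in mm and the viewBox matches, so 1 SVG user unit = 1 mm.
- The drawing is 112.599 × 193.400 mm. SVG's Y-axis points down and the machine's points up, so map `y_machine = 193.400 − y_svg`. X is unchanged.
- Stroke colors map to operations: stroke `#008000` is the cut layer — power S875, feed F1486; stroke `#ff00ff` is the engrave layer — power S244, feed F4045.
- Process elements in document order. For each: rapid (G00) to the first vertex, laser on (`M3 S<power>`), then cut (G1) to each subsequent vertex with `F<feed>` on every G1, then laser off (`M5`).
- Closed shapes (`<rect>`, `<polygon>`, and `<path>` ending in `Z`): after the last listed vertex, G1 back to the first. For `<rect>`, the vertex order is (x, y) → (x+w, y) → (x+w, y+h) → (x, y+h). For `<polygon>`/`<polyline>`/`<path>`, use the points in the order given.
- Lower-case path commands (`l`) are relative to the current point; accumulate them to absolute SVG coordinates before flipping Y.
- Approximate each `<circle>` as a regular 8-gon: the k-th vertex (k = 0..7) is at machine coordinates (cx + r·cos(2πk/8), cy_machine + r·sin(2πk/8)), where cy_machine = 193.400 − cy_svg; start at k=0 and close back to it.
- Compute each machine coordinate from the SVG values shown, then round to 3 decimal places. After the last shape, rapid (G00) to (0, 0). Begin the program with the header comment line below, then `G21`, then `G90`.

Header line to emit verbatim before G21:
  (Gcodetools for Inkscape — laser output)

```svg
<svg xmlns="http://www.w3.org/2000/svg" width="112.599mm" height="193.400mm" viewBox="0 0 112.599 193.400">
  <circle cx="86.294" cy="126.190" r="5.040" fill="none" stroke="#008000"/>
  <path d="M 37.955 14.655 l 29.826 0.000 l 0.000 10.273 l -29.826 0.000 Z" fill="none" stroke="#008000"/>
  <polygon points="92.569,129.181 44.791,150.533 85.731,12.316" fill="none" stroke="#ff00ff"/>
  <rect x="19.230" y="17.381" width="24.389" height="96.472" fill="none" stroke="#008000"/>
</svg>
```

Since the viewBox matches the mm dimensions, user units are millimetres directly. The only transform is the Y-flip y_m = 193.400 − y_svg.

Shape 1 is a circle drawn with `<circle>`. Its stroke #008000 means cut at S875, F1486. After flipping Y the toolpath is (91.334,67.210) → (89.858,70.774) → (86.294,72.250) → (82.730,70.774) → (81.254,67.210) → (82.730,63.646) → (86.294,62.170) → (89.858,63.646) → (91.334,67.210), returning to the start.

Shape 2 is a rectangle drawn with `<path>`. Its stroke #008000 means cut at S875, F1486. After flipping Y the toolpath is (37.955,178.745) → (67.781,178.745) → (67.781,168.472) → (37.955,168.472) → (37.955,178.745), returning to the start.

Shape 3 is a closed polygon drawn with `<polygon>`. Its stroke #ff00ff means engrave at S244, F4045. After flipping Y the toolpath is (92.569,64.219) → (44.791,42.867) → (85.731,181.084) → (92.569,64.219), returning to the start.

Shape 4 is a rectangle drawn with `<rect>`. Its stroke #008000 means cut at S875, F1486. After flipping Y the toolpath is (19.230,176.019) → (43.619,176.019) → (43.619,79.547) → (19.230,79.547) → (19.230,176.019), returning to the start.

(Gcodetools for Inkscape — laser output)
G21
G90
G00 X91.334 Y67.210
M3 S875
G1 X89.858 Y70.774 F1486
G1 X86.294 Y72.250 F1486
G1 X82.730 Y70.774 F1486
G1 X81.254 Y67.210 F1486
G1 X82.730 Y63.646 F1486
G1 X86.294 Y62.170 F1486
G1 X89.858 Y63.646 F1486
G1 X91.334 Y67.210 F1486
M5
G00 X37.955 Y178.745
M3 S875
G1 X67.781 Y178.745 F1486
G1 X67.781 Y168.472 F1486
G1 X37.955 Y168.472 F1486
G1 X37.955 Y178.745 F1486
M5
G00 X92.569 Y64.219
M3 S244
G1 X44.791 Y42.867 F4045
G1 X85.731 Y181.084 F4045
G1 X92.569 Y64.219 F4045
M5
G00 X19.230 Y176.019
M3 S875
G1 X43.619 Y176.019 F1486
G1 X43.619 Y79.547 F1486
G1 X19.230 Y79.547 F1486
G1 X19.230 Y176.019 F1486
M5
G00 X0.000 Y0.000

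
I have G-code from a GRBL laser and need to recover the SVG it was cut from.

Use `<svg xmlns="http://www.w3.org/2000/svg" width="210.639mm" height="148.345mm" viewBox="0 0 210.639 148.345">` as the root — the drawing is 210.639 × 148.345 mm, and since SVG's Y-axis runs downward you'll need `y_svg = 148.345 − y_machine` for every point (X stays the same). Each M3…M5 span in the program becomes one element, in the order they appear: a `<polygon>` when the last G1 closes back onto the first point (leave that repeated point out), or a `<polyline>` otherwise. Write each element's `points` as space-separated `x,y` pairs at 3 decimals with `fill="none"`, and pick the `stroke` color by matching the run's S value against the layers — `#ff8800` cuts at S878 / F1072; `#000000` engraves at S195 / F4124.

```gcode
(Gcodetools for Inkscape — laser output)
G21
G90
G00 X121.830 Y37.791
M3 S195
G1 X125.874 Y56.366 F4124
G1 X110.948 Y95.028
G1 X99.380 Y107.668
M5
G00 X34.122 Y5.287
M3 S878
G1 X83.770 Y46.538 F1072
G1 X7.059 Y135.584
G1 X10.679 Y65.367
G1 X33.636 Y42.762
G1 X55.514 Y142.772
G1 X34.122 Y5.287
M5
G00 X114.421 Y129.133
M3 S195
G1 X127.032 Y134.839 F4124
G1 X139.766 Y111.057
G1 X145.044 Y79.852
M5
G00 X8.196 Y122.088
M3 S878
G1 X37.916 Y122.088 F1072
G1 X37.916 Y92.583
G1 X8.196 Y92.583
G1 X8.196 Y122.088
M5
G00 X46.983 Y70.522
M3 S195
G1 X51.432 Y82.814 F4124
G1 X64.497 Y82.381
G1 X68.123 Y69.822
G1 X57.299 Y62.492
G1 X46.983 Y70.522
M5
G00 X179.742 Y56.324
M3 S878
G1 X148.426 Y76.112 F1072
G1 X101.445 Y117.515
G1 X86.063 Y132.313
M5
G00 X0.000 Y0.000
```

y_svg = 148.345 − y_m.

[1] S195→`#000000` (engrave); open run; points: 121.830,110.554 125.874,91.979 110.948,53.317 99.380,40.677

[2] S878→`#ff8800` (cut); closed run; points: 34.122,143.058 83.770,101.807 7.059,12.761 10.679,82.978 33.636,105.583 55.514,5.573

[3] S195→`#000000` (engrave); open run; points: 114.421,19.212 127.032,13.506 139.766,37.288 145.044,68.493

[4] S878→`#ff8800` (cut); closed run; points: 8.196,26.257 37.916,26.257 37.916,55.762 8.196,55.762

[5] S195→`#000000` (engrave); closed run; points: 46.983,77.823 51.432,65.531 64.497,65.964 68.123,78.523 57.299,85.853

[6] S878→`#ff8800` (cut); open run; points: 179.742,92.021 148.426,72.233 101.445,30.830 86.063,16.032

<svg xmlns="http://www.w3.org/2000/svg" width="210.639mm" height="148.345mm" viewBox="0 0 210.639 148.345">
  <polyline points="121.830,110.554 125.874,91.979 110.948,53.317 99.380,40.677" fill="none" stroke="#000000"/>
  <polygon points="34.122,143.058 83.770,101.807 7.059,12.761 10.679,82.978 33.636,105.583 55.514,5.573" fill="none" stroke="#ff8800"/>
  <polyline points="114.421,19.212 127.032,13.506 139.766,37.288 145.044,68.493" fill="none" stroke="#000000"/>
  <polygon points="8.196,26.257 37.916,26.257 37.916,55.762 8.196,55.762" fill="none" stroke="#ff8800"/>
  <polygon points="46.983,77.823 51.432,65.531 64.497,65.964 68.123,78.523 57.299,85.853" fill="none" stroke="#000000"/>
  <polyline points="179.742,92.021 148.426,72.233 101.445,30.830 86.063,16.032" fill="none" stroke="#ff8800"/>
</svg>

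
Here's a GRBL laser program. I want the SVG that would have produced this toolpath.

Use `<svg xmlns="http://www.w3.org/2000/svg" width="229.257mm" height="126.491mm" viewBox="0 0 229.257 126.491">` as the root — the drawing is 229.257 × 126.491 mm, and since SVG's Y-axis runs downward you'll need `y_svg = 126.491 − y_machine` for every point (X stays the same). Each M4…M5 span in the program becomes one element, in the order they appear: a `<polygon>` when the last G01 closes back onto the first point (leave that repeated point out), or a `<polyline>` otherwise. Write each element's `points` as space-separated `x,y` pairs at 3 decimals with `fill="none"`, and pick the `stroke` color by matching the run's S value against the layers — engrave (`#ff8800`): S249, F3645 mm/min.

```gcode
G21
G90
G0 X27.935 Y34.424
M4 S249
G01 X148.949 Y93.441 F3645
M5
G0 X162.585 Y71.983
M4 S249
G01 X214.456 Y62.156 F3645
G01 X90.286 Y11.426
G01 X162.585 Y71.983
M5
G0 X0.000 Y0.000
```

y_svg = 126.491 − y_m. Every run uses S249, so all elements get stroke `#ff8800` (engrave).

[1] open run; points: 27.935,92.067 148.949,33.050

[2] closed run; points: 162.585,54.508 214.456,64.335 90.286,115.065

<svg xmlns="http://www.w3.org/2000/svg" width="229.257mm" height="126.491mm" viewBox="0 0 229.257 126.491">
  <polyline points="27.935,92.067 148.949,33.050" fill="none" stroke="#ff8800"/>
  <polygon points="162.585,54.508 214.456,64.335 90.286,115.065" fill="none" stroke="#ff8800"/>
</svg>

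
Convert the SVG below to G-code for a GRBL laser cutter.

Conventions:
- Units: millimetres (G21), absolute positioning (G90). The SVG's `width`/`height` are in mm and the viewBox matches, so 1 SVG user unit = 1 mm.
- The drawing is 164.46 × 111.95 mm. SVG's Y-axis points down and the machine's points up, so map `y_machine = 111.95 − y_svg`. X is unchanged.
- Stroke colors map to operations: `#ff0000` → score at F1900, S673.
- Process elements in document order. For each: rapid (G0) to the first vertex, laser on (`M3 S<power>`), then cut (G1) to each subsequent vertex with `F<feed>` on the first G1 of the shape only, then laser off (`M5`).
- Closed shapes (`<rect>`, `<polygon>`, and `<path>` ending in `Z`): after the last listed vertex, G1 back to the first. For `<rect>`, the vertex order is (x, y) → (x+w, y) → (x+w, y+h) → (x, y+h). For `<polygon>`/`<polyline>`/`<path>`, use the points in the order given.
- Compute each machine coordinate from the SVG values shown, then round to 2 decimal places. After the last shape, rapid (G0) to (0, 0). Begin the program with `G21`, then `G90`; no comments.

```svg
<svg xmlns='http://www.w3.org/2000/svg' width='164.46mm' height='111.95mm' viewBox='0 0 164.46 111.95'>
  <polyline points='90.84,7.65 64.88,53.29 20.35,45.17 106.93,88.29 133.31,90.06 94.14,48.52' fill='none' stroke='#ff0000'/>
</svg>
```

G21
G90
G0 X90.84 Y104.30
M3 S673
G1 X64.88 Y58.66 F1900
G1 X20.35 Y66.78
G1 X106.93 Y23.66
G1 X133.31 Y21.89
G1 X94.14 Y63.43
M5
G0 X0.00 Y0.00

Since the viewBox matches the mm dimensions, user units are millimetres directly. The only transform is the Y-flip y_m = 111.95 − y_svg.

Shape 1 is a open polyline drawn with `<polyline>`. Its stroke #ff0000 means score at S673, F1900. After flipping Y the toolpath is (90.84,104.30) → (64.88,58.66) → (20.35,66.78) → (106.93,23.66) → (133.31,21.89) → (94.14,63.43).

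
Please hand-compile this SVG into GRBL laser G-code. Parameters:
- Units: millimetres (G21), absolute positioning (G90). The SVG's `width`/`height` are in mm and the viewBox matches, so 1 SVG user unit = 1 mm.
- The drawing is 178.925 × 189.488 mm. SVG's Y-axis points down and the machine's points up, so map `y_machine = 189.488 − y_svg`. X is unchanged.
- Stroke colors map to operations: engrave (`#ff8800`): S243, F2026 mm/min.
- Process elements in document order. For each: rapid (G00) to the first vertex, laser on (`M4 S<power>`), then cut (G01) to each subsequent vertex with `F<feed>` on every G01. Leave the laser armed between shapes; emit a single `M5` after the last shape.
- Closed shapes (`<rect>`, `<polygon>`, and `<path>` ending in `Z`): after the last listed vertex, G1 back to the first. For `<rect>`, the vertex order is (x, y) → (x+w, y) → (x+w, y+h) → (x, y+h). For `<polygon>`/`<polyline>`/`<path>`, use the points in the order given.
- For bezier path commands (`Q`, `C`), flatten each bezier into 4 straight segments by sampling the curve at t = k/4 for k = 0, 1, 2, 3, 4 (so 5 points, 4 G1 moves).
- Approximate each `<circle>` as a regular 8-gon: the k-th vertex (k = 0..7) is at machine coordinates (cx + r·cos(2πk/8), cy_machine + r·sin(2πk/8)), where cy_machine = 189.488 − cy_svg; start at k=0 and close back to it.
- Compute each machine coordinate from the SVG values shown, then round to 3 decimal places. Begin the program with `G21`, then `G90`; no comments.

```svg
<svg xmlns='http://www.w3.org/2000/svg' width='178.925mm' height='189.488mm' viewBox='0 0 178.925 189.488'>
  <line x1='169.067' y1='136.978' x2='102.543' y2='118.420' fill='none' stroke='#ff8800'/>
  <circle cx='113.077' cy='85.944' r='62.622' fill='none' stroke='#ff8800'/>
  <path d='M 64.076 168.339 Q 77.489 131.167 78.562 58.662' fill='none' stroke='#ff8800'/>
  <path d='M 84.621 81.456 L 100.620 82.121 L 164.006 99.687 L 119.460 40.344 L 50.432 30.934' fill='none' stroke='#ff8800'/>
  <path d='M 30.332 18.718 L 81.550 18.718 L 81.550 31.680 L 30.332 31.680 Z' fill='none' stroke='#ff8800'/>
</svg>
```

G21
G90
G00 X169.067 Y52.510
M4 S243
G01 X102.543 Y71.068 F2026
G00 X175.699 Y103.544
M4 S243
G01 X157.357 Y147.824 F2026
G01 X113.077 Y166.166 F2026
G01 X68.797 Y147.824 F2026
G01 X50.455 Y103.544 F2026
G01 X68.797 Y59.264 F2026
G01 X113.077 Y40.922 F2026
G01 X157.357 Y59.264 F2026
G01 X175.699 Y103.544 F2026
G00 X64.076 Y21.149
M4 S243
G01 X70.011 Y41.943 F2026
G01 X74.404 Y67.154 F2026
G01 X77.254 Y96.782 F2026
G01 X78.562 Y130.826 F2026
G00 X84.621 Y108.032
M4 S243
G01 X100.620 Y107.367 F2026
G01 X164.006 Y89.801 F2026
G01 X119.460 Y149.144 F2026
G01 X50.432 Y158.554 F2026
G00 X30.332 Y170.770
M4 S243
G01 X81.550 Y170.770 F2026
G01 X81.550 Y157.808 F2026
G01 X30.332 Y157.808 F2026
G01 X30.332 Y170.770 F2026
M5

viewBox `0 0 178.925 189.488` with mm width/height → 1 unit = 1 mm. Flip: y_m = 189.488 − y_svg.

**Shape 1** — `<line>` line segment, stroke `#ff8800` → engrave (S243, F2026). Machine vertices: (169.067,52.510) → (102.543,71.068). Open path.

**Shape 2** — `<circle>` circle, stroke `#ff8800` → engrave (S243, F2026). Machine vertices: (175.699,103.544) → (157.357,147.824) → (113.077,166.166) → (68.797,147.824) → (50.455,103.544) → (68.797,59.264) → (113.077,40.922) → (157.357,59.264) → (175.699,103.544). Closed: final G1 returns to the first vertex.

**Shape 3** — `<path>` quadratic bezier, stroke `#ff8800` → engrave (S243, F2026). Control points (SVG): P0=(64.076,168.339), P1=(77.489,131.167), P2=(78.562,58.662); sampled at t=k/4. Machine vertices: (64.076,21.149) → (70.011,41.943) → (74.404,67.154) → (77.254,96.782) → (78.562,130.826). Open path.

**Shape 4** — `<path>` open polyline, stroke `#ff8800` → engrave (S243, F2026). Machine vertices: (84.621,108.032) → (100.620,107.367) → (164.006,89.801) → (119.460,149.144) → (50.432,158.554). Open path.

**Shape 5** — `<path>` rectangle, stroke `#ff8800` → engrave (S243, F2026). Machine vertices: (30.332,170.770) → (81.550,170.770) → (81.550,157.808) → (30.332,157.808) → (30.332,170.770). Closed: final G1 returns to the first vertex.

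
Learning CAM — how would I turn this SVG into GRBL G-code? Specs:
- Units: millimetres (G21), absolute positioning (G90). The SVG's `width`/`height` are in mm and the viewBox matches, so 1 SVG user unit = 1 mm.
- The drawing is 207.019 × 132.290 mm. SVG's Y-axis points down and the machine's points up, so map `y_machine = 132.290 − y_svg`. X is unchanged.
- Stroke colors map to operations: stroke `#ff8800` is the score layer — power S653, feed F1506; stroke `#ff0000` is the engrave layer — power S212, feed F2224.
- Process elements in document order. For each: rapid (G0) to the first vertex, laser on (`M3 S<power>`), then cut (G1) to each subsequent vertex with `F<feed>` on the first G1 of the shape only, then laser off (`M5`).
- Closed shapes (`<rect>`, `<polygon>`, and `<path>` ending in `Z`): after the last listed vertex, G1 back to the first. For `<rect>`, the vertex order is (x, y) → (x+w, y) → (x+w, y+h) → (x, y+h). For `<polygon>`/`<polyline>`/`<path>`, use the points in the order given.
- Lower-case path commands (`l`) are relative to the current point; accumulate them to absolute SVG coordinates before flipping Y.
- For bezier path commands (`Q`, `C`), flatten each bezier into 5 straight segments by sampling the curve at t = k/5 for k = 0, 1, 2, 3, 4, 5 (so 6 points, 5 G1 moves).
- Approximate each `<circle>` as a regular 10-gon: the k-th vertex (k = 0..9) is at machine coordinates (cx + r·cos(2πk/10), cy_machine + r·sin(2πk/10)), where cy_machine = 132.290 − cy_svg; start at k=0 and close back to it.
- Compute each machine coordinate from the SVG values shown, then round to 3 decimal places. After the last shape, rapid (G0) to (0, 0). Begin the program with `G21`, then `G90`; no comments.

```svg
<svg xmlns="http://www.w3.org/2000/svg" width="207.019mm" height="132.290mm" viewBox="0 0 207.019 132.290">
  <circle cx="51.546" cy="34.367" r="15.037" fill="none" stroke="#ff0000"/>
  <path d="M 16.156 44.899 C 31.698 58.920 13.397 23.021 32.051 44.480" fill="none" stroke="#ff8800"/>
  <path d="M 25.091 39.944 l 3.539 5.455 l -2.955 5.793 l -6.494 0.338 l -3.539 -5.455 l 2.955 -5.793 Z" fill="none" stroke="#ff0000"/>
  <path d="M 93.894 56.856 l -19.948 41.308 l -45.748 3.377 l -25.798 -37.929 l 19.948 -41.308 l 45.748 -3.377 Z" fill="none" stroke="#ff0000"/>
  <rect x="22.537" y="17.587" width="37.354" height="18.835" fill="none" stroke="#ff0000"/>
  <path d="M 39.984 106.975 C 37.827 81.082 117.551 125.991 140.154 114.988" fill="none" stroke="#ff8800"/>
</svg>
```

Since the viewBox matches the mm dimensions, user units are millimetres directly. The only transform is the Y-flip y_m = 132.290 − y_svg.

Shape 1 is a circle drawn with `<circle>`. Its stroke #ff0000 means engrave at S212, F2224. After flipping Y the toolpath is (66.583,97.923) → (63.711,106.762) → (56.193,112.224) → (46.899,112.224) → (39.381,106.762) → (36.509,97.923) → (39.381,89.084) → (46.899,83.622) → (56.193,83.622) → (63.711,89.084) → (66.583,97.923), returning to the start.

Shape 2 is a cubic bezier drawn with `<path>`. Its stroke #ff8800 means score at S653, F1506. After flipping Y the toolpath is (16.156,87.391) → (21.986,84.111) → (23.093,87.662) → (22.874,92.895) → (24.727,94.661) → (32.051,87.810).

Shape 3 is a regular polygon drawn with `<path>`. Its stroke #ff0000 means engrave at S212, F2224. After flipping Y the toolpath is (25.091,92.346) → (28.630,86.891) → (25.675,81.098) → (19.181,80.760) → (15.642,86.215) → (18.597,92.008) → (25.091,92.346), returning to the start.

Shape 4 is a regular polygon drawn with `<path>`. Its stroke #ff0000 means engrave at S212, F2224. After flipping Y the toolpath is (93.894,75.434) → (73.946,34.126) → (28.198,30.749) → (2.400,68.678) → (22.348,109.986) → (68.096,113.363) → (93.894,75.434), returning to the start.

Shape 5 is a rectangle drawn with `<rect>`. Its stroke #ff0000 means engrave at S212, F2224. After flipping Y the toolpath is (22.537,114.703) → (59.891,114.703) → (59.891,95.868) → (22.537,95.868) → (22.537,114.703), returning to the start.

Shape 6 is a cubic bezier drawn with `<path>`. Its stroke #ff8800 means score at S653, F1506. After flipping Y the toolpath is (39.984,25.315) → (47.404,33.368) → (67.802,30.511) → (94.508,22.826) → (120.850,16.396) → (140.154,17.302).

G21
G90
G0 X66.583 Y97.923
M3 S212
G1 X63.711 Y106.762 F2224
G1 X56.193 Y112.224
G1 X46.899 Y112.224
G1 X39.381 Y106.762
G1 X36.509 Y97.923
G1 X39.381 Y89.084
G1 X46.899 Y83.622
G1 X56.193 Y83.622
G1 X63.711 Y89.084
G1 X66.583 Y97.923
M5
G0 X16.156 Y87.391
M3 S653
G1 X21.986 Y84.111 F1506
G1 X23.093 Y87.662
G1 X22.874 Y92.895
G1 X24.727 Y94.661
G1 X32.051 Y87.810
M5
G0 X25.091 Y92.346
M3 S212
G1 X28.630 Y86.891 F2224
G1 X25.675 Y81.098
G1 X19.181 Y80.760
G1 X15.642 Y86.215
G1 X18.597 Y92.008
G1 X25.091 Y92.346
M5
G0 X93.894 Y75.434
M3 S212
G1 X73.946 Y34.126 F2224
G1 X28.198 Y30.749
G1 X2.400 Y68.678
G1 X22.348 Y109.986
G1 X68.096 Y113.363
G1 X93.894 Y75.434
M5
G0 X22.537 Y114.703
M3 S212
G1 X59.891 Y114.703 F2224
G1 X59.891 Y95.868
G1 X22.537 Y95.868
G1 X22.537 Y114.703
M5
G0 X39.984 Y25.315
M3 S653
G1 X47.404 Y33.368 F1506
G1 X67.802 Y30.511
G1 X94.508 Y22.826
G1 X120.850 Y16.396
G1 X140.154 Y17.302
M5
G0 X0.000 Y0.000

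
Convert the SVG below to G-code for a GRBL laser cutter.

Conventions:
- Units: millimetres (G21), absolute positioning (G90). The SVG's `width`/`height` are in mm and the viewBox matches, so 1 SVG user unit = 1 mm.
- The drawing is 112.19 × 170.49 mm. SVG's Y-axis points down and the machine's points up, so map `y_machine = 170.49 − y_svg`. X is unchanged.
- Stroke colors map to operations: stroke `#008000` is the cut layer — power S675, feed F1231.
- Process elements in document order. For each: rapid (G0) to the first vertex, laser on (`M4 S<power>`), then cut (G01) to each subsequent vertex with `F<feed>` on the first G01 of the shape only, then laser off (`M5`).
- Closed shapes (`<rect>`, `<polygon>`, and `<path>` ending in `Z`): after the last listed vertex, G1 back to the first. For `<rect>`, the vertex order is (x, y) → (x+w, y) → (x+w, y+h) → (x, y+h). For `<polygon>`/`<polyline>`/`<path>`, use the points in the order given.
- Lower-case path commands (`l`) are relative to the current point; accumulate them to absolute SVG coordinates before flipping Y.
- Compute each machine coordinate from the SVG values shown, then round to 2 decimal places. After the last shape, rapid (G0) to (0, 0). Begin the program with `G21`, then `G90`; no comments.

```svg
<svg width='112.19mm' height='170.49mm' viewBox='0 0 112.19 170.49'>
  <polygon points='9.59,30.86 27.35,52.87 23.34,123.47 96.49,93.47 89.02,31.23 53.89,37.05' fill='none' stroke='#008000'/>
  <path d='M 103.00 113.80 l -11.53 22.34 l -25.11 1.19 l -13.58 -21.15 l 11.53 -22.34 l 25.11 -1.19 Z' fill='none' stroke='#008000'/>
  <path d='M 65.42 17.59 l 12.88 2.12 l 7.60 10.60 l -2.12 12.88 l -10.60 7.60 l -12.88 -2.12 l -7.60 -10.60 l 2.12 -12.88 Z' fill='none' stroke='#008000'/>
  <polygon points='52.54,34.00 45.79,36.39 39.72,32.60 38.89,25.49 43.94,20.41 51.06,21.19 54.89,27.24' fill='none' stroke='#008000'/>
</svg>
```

G21
G90
G0 X9.59 Y139.63
M4 S675
G01 X27.35 Y117.62 F1231
G01 X23.34 Y47.02
G01 X96.49 Y77.02
G01 X89.02 Y139.26
G01 X53.89 Y133.44
G01 X9.59 Y139.63
M5
G0 X103.00 Y56.69
M4 S675
G01 X91.47 Y34.35 F1231
G01 X66.36 Y33.16
G01 X52.78 Y54.31
G01 X64.31 Y76.65
G01 X89.42 Y77.84
G01 X103.00 Y56.69
M5
G0 X65.42 Y152.90
M4 S675
G01 X78.30 Y150.78 F1231
G01 X85.90 Y140.18
G01 X83.78 Y127.30
G01 X73.18 Y119.70
G01 X60.30 Y121.82
G01 X52.70 Y132.42
G01 X54.82 Y145.30
G01 X65.42 Y152.90
M5
G0 X52.54 Y136.49
M4 S675
G01 X45.79 Y134.10 F1231
G01 X39.72 Y137.89
G01 X38.89 Y145.00
G01 X43.94 Y150.08
G01 X51.06 Y149.30
G01 X54.89 Y143.25
G01 X52.54 Y136.49
M5
G0 X0.00 Y0.00

Since the viewBox matches the mm dimensions, user units are millimetres directly. The only transform is the Y-flip y_m = 170.49 − y_svg.

Shape 1 is a closed polygon drawn with `<polygon>`. Its stroke #008000 means cut at S675, F1231. After flipping Y the toolpath is (9.59,139.63) → (27.35,117.62) → (23.34,47.02) → (96.49,77.02) → (89.02,139.26) → (53.89,133.44) → (9.59,139.63), returning to the start.

Shape 2 is a regular polygon drawn with `<path>`. Its stroke #008000 means cut at S675, F1231. After flipping Y the toolpath is (103.00,56.69) → (91.47,34.35) → (66.36,33.16) → (52.78,54.31) → (64.31,76.65) → (89.42,77.84) → (103.00,56.69), returning to the start.

Shape 3 is a regular polygon drawn with `<path>`. Its stroke #008000 means cut at S675, F1231. After flipping Y the toolpath is (65.42,152.90) → (78.30,150.78) → (85.90,140.18) → (83.78,127.30) → (73.18,119.70) → (60.30,121.82) → (52.70,132.42) → (54.82,145.30) → (65.42,152.90), returning to the start.

Shape 4 is a regular polygon drawn with `<polygon>`. Its stroke #008000 means cut at S675, F1231. After flipping Y the toolpath is (52.54,136.49) → (45.79,134.10) → (39.72,137.89) → (38.89,145.00) → (43.94,150.08) → (51.06,149.30) → (54.89,143.25) → (52.54,136.49), returning to the start.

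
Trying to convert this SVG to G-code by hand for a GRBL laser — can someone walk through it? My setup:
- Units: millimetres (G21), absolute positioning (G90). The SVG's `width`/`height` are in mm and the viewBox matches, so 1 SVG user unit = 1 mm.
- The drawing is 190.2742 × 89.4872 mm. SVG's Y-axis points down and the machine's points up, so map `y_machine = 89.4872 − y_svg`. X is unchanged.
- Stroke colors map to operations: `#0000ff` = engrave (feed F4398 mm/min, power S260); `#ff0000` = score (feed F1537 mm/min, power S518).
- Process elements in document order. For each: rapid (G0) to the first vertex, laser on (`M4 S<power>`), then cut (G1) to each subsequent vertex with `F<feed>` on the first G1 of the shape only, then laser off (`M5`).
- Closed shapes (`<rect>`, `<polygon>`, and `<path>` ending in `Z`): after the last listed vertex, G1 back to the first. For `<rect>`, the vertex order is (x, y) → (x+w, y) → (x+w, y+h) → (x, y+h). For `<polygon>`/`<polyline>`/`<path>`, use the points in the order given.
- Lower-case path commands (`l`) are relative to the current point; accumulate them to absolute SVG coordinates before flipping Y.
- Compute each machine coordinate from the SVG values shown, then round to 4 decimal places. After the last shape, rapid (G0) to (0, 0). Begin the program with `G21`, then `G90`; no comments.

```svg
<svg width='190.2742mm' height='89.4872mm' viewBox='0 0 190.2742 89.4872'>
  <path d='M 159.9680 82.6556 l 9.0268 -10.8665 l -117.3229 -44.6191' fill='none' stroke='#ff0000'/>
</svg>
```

1 u = 1 mm; y_m = 89.4872 − y.

[1] `<path>` open polyline, #ff0000→score S518 F1537: (159.9680,6.8316) → (168.9948,17.6981) → (51.6719,62.3172)

G21
G90
G0 X159.9680 Y6.8316
M4 S518
G1 X168.9948 Y17.6981 F1537
G1 X51.6719 Y62.3172
M5
G0 X0.0000 Y0.0000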